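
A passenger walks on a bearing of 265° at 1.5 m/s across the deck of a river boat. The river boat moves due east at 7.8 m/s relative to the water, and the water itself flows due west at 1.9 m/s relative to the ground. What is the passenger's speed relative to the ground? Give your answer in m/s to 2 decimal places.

4.41 m/s

In east/north components (m/s): passenger relative to river boat = (-1.494, -0.131); river boat relative to water = (7.800, 0.000); water relative to ground = (-1.900, 0.000).
Sum = (4.406, -0.131) m/s.
Speed = |(4.406, -0.131)| = 4.408 m/s.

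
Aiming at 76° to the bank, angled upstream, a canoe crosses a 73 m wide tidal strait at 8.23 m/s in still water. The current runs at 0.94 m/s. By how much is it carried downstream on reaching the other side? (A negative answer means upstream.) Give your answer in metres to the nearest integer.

-10 m

Perpendicular speed = 7.986 m/s; crossing time = 73 / 7.986 = 9.142 s.
Net downstream speed = -1.051 m/s.
Drift = -1.051 × 9.142 = -9.608 m (upstream).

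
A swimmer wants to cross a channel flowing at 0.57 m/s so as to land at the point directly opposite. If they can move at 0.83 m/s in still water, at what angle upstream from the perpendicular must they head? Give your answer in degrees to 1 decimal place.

To cancel the current, the upstream component of the swimmer's velocity must equal the flow: 0.83 sin θ = 0.57.
sin θ = 0.57 / 0.83 = 0.6867.
θ = arcsin(0.6867) = 43.373°.

43.4°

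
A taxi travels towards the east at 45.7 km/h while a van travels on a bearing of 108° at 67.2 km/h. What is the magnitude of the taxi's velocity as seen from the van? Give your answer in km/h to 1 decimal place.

Taking east as x and north as y: taxi velocity = (45.700, 0.000) km/h; van velocity = (63.911, -20.766) km/h.
Velocity of taxi relative to van = (45.700, 0.000) − (63.911, -20.766) = (-18.211, 20.766) km/h.
Magnitude = |(-18.211, 20.766)| = 27.620 km/h.

27.6 km/h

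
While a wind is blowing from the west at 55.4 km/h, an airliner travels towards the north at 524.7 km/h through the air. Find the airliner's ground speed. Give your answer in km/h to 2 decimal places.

527.62 km/h

Taking east as x and north as y: velocity relative to the air = (0.000, 524.700) km/h; the air relative to ground = (55.400, 0.000) km/h.
Velocity relative to ground = (0.000, 524.700) + (55.400, 0.000) = (55.400, 524.700) km/h.
Speed = |(55.400, 524.700)| = 527.617 km/h.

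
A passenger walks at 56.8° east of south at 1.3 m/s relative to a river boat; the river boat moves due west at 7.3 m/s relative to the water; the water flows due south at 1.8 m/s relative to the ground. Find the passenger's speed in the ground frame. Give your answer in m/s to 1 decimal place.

6.7 m/s

In east/north components (m/s): passenger relative to river boat = (1.088, -0.712); river boat relative to water = (-7.300, 0.000); water relative to ground = (0.000, -1.800).
Sum = (-6.212, -2.512) m/s.
Speed = |(-6.212, -2.512)| = 6.701 m/s.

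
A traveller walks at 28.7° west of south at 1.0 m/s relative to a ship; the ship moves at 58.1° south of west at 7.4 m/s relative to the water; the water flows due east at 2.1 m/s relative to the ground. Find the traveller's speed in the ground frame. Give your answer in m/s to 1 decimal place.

7.5 m/s

In east/north components (m/s): traveller relative to ship = (-0.480, -0.877); ship relative to water = (-3.910, -6.282); water relative to ground = (2.100, 0.000).
Sum = (-2.291, -7.160) m/s.
Speed = |(-2.291, -7.160)| = 7.517 m/s.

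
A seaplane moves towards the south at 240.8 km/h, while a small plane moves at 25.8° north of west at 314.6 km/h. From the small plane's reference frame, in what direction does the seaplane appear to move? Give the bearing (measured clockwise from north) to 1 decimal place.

143.1°

Taking east as x and north as y: seaplane velocity = (0.000, -240.800) km/h; small plane velocity = (-283.240, 136.924) km/h.
Velocity of seaplane relative to small plane = (0.000, -240.800) − (-283.240, 136.924) = (283.240, -377.724) km/h.
Bearing = atan2(283.24, -377.72) = 143.14° clockwise from north.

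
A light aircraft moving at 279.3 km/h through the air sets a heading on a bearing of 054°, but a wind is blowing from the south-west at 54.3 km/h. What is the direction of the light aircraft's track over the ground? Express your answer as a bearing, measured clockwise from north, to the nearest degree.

Taking east as x and north as y: velocity relative to the air = (225.958, 164.168) km/h; the air relative to ground = (38.396, 38.396) km/h.
Velocity relative to ground = (225.958, 164.168) + (38.396, 38.396) = (264.354, 202.564) km/h.
Bearing = atan2(264.35, 202.56) = 52.54° clockwise from north.

053°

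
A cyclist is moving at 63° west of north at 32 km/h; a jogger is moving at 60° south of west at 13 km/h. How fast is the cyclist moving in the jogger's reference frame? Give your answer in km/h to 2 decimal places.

33.90 km/h

Taking east as x and north as y: cyclist velocity = (-28.512, 14.528) km/h; jogger velocity = (-6.500, -11.258) km/h.
Velocity of cyclist relative to jogger = (-28.512, 14.528) − (-6.500, -11.258) = (-22.012, 25.786) km/h.
Magnitude = |(-22.012, 25.786)| = 33.904 km/h.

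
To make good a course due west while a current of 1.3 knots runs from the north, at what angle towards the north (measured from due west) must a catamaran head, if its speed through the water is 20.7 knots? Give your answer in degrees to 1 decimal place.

The current pushes perpendicular to the desired track; the heading must have a component into the current equal to 1.3 knots: 20.7 sin θ = 1.3.
sin θ = 0.0628, so θ = 3.601°.

3.6°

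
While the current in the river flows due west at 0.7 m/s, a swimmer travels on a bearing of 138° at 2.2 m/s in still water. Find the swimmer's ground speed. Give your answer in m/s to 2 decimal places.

Taking east as x and north as y: velocity relative to the water = (1.472, -1.635) m/s; the water relative to ground = (-0.700, 0.000) m/s.
Velocity relative to ground = (1.472, -1.635) + (-0.700, 0.000) = (0.772, -1.635) m/s.
Speed = |(0.772, -1.635)| = 1.808 m/s.

1.81 m/s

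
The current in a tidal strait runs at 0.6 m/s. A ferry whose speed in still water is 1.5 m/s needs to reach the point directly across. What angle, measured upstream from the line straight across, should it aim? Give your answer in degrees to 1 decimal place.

To cancel the current, the upstream component of the ferry's velocity must equal the flow: 1.5 sin θ = 0.6.
sin θ = 0.6 / 1.5 = 0.4000.
θ = arcsin(0.4000) = 23.578°.

23.6°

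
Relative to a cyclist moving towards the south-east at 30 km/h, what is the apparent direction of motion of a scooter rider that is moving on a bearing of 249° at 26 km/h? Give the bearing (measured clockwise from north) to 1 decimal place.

Taking east as x and north as y: scooter rider velocity = (-24.273, -9.318) km/h; cyclist velocity = (21.213, -21.213) km/h.
Velocity of scooter rider relative to cyclist = (-24.273, -9.318) − (21.213, -21.213) = (-45.486, 11.896) km/h.
Bearing = atan2(-45.49, 11.90) = 284.66° clockwise from north.

284.7°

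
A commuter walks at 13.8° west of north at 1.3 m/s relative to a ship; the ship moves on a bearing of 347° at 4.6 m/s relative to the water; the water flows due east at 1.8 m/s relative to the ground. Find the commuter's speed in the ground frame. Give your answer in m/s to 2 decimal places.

5.76 m/s

In east/north components (m/s): commuter relative to ship = (-0.310, 1.262); ship relative to water = (-1.035, 4.482); water relative to ground = (1.800, 0.000).
Sum = (0.455, 5.745) m/s.
Speed = |(0.455, 5.745)| = 5.763 m/s.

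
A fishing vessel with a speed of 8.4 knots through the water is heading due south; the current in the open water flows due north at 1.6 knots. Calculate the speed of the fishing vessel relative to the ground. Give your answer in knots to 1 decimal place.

Taking east as x and north as y: velocity relative to the water = (0.000, -8.400) knots; the water relative to ground = (0.000, 1.600) knots.
Velocity relative to ground = (0.000, -8.400) + (0.000, 1.600) = (0.000, -6.800) knots.
Speed = |(0.000, -6.800)| = 6.800 knots.

6.8 knots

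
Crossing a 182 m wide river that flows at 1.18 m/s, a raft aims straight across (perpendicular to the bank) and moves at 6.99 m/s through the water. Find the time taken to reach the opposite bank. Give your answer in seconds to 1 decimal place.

The component of the raft's velocity perpendicular to the bank is 6.99 m/s.
Only the cross-stream component determines the crossing time; the current contributes nothing perpendicular to the bank.
Time = 182 / 6.990 = 26.037 s.

26.0 s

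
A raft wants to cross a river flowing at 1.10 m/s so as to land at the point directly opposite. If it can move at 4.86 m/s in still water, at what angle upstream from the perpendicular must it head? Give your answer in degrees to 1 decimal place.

13.1°

To cancel the current, the upstream component of the raft's velocity must equal the flow: 4.86 sin θ = 1.10.
sin θ = 1.10 / 4.86 = 0.2263.
θ = arcsin(0.2263) = 13.082°.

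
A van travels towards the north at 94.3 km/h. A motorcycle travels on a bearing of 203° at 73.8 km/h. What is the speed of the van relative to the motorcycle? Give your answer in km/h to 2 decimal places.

Taking east as x and north as y: van velocity = (0.000, 94.300) km/h; motorcycle velocity = (-28.836, -67.933) km/h.
Velocity of van relative to motorcycle = (0.000, 94.300) − (-28.836, -67.933) = (28.836, 162.233) km/h.
Magnitude = |(28.836, 162.233)| = 164.776 km/h.

164.78 km/h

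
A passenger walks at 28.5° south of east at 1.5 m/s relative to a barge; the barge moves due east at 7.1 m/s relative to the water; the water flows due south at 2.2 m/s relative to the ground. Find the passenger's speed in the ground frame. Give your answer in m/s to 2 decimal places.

8.91 m/s

In east/north components (m/s): passenger relative to barge = (1.318, -0.716); barge relative to water = (7.100, 0.000); water relative to ground = (0.000, -2.200).
Sum = (8.418, -2.916) m/s.
Speed = |(8.418, -2.916)| = 8.909 m/s.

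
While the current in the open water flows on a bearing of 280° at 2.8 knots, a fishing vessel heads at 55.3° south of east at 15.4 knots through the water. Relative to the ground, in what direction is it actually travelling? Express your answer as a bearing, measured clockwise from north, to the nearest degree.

154°

Taking east as x and north as y: velocity relative to the water = (8.767, -12.661) knots; the water relative to ground = (-2.757, 0.486) knots.
Velocity relative to ground = (8.767, -12.661) + (-2.757, 0.486) = (6.009, -12.175) knots.
Bearing = atan2(6.01, -12.17) = 153.73° clockwise from north.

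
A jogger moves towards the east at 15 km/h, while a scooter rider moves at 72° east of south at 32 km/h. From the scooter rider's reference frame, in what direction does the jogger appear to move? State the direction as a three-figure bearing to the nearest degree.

Taking east as x and north as y: jogger velocity = (15.000, 0.000) km/h; scooter rider velocity = (30.434, -9.889) km/h.
Velocity of jogger relative to scooter rider = (15.000, 0.000) − (30.434, -9.889) = (-15.434, 9.889) km/h.
Bearing = atan2(-15.43, 9.89) = 302.65° clockwise from north.

303°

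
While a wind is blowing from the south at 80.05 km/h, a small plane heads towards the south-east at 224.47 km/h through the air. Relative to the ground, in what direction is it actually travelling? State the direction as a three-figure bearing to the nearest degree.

116°

Taking east as x and north as y: velocity relative to the air = (158.724, -158.724) km/h; the air relative to ground = (0.000, 80.050) km/h.
Velocity relative to ground = (158.724, -158.724) + (0.000, 80.050) = (158.724, -78.674) km/h.
Bearing = atan2(158.72, -78.67) = 116.37° clockwise from north.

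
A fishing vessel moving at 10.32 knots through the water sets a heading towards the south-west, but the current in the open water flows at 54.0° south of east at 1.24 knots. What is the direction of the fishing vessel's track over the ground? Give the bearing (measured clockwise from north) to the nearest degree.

Taking east as x and north as y: velocity relative to the water = (-7.297, -7.297) knots; the water relative to ground = (0.729, -1.003) knots.
Velocity relative to ground = (-7.297, -7.297) + (0.729, -1.003) = (-6.568, -8.301) knots.
Bearing = atan2(-6.57, -8.30) = 218.36° clockwise from north.

218°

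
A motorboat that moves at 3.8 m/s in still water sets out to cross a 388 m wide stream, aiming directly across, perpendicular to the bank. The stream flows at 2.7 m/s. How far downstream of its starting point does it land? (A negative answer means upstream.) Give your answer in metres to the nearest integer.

Perpendicular speed = 3.800 m/s; crossing time = 388 / 3.800 = 102.105 s.
Net downstream speed = 2.700 m/s.
Drift = 2.700 × 102.105 = 275.684 m (downstream).

276 m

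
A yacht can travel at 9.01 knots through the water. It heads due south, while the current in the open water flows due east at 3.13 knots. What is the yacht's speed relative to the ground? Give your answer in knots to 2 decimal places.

Taking east as x and north as y: velocity relative to the water = (0.000, -9.010) knots; the water relative to ground = (3.130, 0.000) knots.
Velocity relative to ground = (0.000, -9.010) + (3.130, 0.000) = (3.130, -9.010) knots.
Speed = |(3.130, -9.010)| = 9.538 knots.

9.54 knots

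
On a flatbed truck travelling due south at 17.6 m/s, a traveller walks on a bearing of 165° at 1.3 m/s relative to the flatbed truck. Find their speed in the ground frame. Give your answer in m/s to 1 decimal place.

Taking east as x and north as y: flatbed truck velocity = (0.000, -17.600) m/s; traveller velocity relative to flatbed truck = (0.336, -1.256) m/s.
Velocity relative to ground = (0.000, -17.600) + (0.336, -1.256) = (0.336, -18.856) m/s.
Speed = |(0.336, -18.856)| = 18.859 m/s.

18.9 m/s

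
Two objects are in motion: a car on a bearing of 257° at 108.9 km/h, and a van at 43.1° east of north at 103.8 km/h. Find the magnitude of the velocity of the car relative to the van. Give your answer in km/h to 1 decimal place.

Taking east as x and north as y: car velocity = (-106.109, -24.497) km/h; van velocity = (70.924, 75.791) km/h.
Velocity of car relative to van = (-106.109, -24.497) − (70.924, 75.791) = (-177.033, -100.288) km/h.
Magnitude = |(-177.033, -100.288)| = 203.466 km/h.

203.5 km/h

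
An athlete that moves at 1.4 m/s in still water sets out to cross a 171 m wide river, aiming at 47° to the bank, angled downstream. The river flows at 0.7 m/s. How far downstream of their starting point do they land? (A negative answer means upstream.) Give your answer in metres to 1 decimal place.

Perpendicular speed = 1.024 m/s; crossing time = 171 / 1.024 = 167.009 s.
Net downstream speed = 1.655 m/s.
Drift = 1.655 × 167.009 = 276.367 m (downstream).

276.4 m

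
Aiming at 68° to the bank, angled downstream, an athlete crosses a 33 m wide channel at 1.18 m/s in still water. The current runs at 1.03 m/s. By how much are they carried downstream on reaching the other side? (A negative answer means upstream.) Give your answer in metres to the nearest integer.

Perpendicular speed = 1.094 m/s; crossing time = 33 / 1.094 = 30.162 s.
Net downstream speed = 1.472 m/s.
Drift = 1.472 × 30.162 = 44.400 m (downstream).

44 m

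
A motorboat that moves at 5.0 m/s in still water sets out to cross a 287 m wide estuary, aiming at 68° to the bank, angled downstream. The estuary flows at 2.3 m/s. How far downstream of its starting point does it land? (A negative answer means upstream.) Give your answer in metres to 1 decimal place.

Perpendicular speed = 4.636 m/s; crossing time = 287 / 4.636 = 61.908 s.
Net downstream speed = 4.173 m/s.
Drift = 4.173 × 61.908 = 258.344 m (downstream).

258.3 m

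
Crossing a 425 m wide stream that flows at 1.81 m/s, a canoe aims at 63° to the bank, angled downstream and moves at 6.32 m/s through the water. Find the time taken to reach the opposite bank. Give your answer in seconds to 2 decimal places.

The component of the canoe's velocity perpendicular to the bank is 6.32 × sin 63° = 5.631 m/s.
The current is parallel to the bank, so it does not affect the crossing time.
Time = 425 / 5.631 = 75.473 s.

75.47 s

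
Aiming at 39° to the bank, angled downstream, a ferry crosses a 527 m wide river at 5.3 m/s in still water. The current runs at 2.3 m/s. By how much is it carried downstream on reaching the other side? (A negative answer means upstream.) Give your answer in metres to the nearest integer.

Perpendicular speed = 3.335 m/s; crossing time = 527 / 3.335 = 158.002 s.
Net downstream speed = 6.419 m/s.
Drift = 6.419 × 158.002 = 1014.196 m (downstream).

1014 m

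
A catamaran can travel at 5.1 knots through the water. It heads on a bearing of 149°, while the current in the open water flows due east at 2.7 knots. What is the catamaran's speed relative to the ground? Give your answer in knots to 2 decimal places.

6.89 knots

Taking east as x and north as y: velocity relative to the water = (2.627, -4.372) knots; the water relative to ground = (2.700, 0.000) knots.
Velocity relative to ground = (2.627, -4.372) + (2.700, 0.000) = (5.327, -4.372) knots.
Speed = |(5.327, -4.372)| = 6.891 knots.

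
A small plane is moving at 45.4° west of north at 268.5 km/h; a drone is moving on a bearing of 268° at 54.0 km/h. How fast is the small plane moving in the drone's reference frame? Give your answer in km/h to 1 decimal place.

Taking east as x and north as y: small plane velocity = (-191.179, 188.528) km/h; drone velocity = (-53.967, -1.885) km/h.
Velocity of small plane relative to drone = (-191.179, 188.528) − (-53.967, -1.885) = (-137.212, 190.413) km/h.
Magnitude = |(-137.212, 190.413)| = 234.700 km/h.

234.7 km/h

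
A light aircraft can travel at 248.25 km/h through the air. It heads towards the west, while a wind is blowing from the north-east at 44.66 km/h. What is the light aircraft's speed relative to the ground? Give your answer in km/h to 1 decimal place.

281.6 km/h

Taking east as x and north as y: velocity relative to the air = (-248.250, 0.000) km/h; the air relative to ground = (-31.579, -31.579) km/h.
Velocity relative to ground = (-248.250, 0.000) + (-31.579, -31.579) = (-279.829, -31.579) km/h.
Speed = |(-279.829, -31.579)| = 281.606 km/h.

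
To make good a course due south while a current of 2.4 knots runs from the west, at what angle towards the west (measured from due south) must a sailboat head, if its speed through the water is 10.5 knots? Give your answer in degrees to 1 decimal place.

13.2°

The current pushes perpendicular to the desired track; the heading must have a component into the current equal to 2.4 knots: 10.5 sin θ = 2.4.
sin θ = 0.2286, so θ = 13.213°.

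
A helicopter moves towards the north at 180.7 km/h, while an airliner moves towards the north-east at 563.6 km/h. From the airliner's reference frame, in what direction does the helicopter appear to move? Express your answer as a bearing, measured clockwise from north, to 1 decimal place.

Taking east as x and north as y: helicopter velocity = (0.000, 180.700) km/h; airliner velocity = (398.525, 398.525) km/h.
Velocity of helicopter relative to airliner = (0.000, 180.700) − (398.525, 398.525) = (-398.525, -217.825) km/h.
Bearing = atan2(-398.53, -217.83) = 241.34° clockwise from north.

241.3°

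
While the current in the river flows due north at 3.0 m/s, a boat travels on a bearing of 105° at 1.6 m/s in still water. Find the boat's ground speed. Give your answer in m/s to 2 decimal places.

3.01 m/s

Taking east as x and north as y: velocity relative to the water = (1.545, -0.414) m/s; the water relative to ground = (0.000, 3.000) m/s.
Velocity relative to ground = (1.545, -0.414) + (0.000, 3.000) = (1.545, 2.586) m/s.
Speed = |(1.545, 2.586)| = 3.013 m/s.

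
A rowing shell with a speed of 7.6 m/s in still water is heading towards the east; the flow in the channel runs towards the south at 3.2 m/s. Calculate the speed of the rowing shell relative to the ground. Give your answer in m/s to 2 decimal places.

Taking east as x and north as y: velocity relative to the water = (7.600, 0.000) m/s; the water relative to ground = (0.000, -3.200) m/s.
Velocity relative to ground = (7.600, 0.000) + (0.000, -3.200) = (7.600, -3.200) m/s.
Speed = |(7.600, -3.200)| = 8.246 m/s.

8.25 m/s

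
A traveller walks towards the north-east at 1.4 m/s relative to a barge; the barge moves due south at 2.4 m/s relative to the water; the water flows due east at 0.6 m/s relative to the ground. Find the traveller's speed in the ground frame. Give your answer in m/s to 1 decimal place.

2.1 m/s

In east/north components (m/s): traveller relative to barge = (0.990, 0.990); barge relative to water = (0.000, -2.400); water relative to ground = (0.600, 0.000).
Sum = (1.590, -1.410) m/s.
Speed = |(1.590, -1.410)| = 2.125 m/s.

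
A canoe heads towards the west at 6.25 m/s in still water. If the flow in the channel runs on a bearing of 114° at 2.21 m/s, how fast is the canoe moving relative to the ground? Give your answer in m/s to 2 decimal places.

4.33 m/s

Taking east as x and north as y: velocity relative to the water = (-6.250, 0.000) m/s; the water relative to ground = (2.019, -0.899) m/s.
Velocity relative to ground = (-6.250, 0.000) + (2.019, -0.899) = (-4.231, -0.899) m/s.
Speed = |(-4.231, -0.899)| = 4.325 m/s.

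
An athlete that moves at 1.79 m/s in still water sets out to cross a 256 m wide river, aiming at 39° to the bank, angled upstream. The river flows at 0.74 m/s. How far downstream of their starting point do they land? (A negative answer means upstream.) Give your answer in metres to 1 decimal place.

-148.0 m

Perpendicular speed = 1.126 m/s; crossing time = 256 / 1.126 = 227.256 s.
Net downstream speed = -0.651 m/s.
Drift = -0.651 × 227.256 = -147.964 m (upstream).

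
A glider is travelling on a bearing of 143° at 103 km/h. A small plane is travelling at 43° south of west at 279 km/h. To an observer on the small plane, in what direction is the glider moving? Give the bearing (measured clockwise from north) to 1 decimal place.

Taking east as x and north as y: glider velocity = (61.987, -82.259) km/h; small plane velocity = (-204.048, -190.278) km/h.
Velocity of glider relative to small plane = (61.987, -82.259) − (-204.048, -190.278) = (266.035, 108.018) km/h.
Bearing = atan2(266.03, 108.02) = 67.90° clockwise from north.

067.9°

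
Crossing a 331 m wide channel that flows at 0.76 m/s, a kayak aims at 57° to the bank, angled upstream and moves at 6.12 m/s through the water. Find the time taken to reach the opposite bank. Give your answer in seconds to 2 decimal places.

The component of the kayak's velocity perpendicular to the bank is 6.12 × sin 57° = 5.133 m/s.
Only the cross-stream component determines the crossing time; the current contributes nothing perpendicular to the bank.
Time = 331 / 5.133 = 64.489 s.

64.49 s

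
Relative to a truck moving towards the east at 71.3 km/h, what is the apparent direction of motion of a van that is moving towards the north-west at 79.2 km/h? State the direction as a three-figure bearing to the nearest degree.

294°

Taking east as x and north as y: van velocity = (-56.003, 56.003) km/h; truck velocity = (71.300, 0.000) km/h.
Velocity of van relative to truck = (-56.003, 56.003) − (71.300, 0.000) = (-127.303, 56.003) km/h.
Bearing = atan2(-127.30, 56.00) = 293.75° clockwise from north.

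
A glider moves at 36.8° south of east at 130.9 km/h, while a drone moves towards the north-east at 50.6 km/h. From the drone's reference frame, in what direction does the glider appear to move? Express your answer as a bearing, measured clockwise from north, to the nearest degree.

Taking east as x and north as y: glider velocity = (104.816, -78.412) km/h; drone velocity = (35.780, 35.780) km/h.
Velocity of glider relative to drone = (104.816, -78.412) − (35.780, 35.780) = (69.036, -114.192) km/h.
Bearing = atan2(69.04, -114.19) = 148.84° clockwise from north.

149°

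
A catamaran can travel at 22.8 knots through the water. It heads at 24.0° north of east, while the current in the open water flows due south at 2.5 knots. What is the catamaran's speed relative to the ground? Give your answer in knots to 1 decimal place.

21.9 knots

Taking east as x and north as y: velocity relative to the water = (20.829, 9.274) knots; the water relative to ground = (0.000, -2.500) knots.
Velocity relative to ground = (20.829, 9.274) + (0.000, -2.500) = (20.829, 6.774) knots.
Speed = |(20.829, 6.774)| = 21.903 knots.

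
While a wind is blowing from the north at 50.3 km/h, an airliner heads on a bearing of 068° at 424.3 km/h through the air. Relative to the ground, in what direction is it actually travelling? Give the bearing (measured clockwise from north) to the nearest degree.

075°

Taking east as x and north as y: velocity relative to the air = (393.404, 158.946) km/h; the air relative to ground = (0.000, -50.300) km/h.
Velocity relative to ground = (393.404, 158.946) + (0.000, -50.300) = (393.404, 108.646) km/h.
Bearing = atan2(393.40, 108.65) = 74.56° clockwise from north.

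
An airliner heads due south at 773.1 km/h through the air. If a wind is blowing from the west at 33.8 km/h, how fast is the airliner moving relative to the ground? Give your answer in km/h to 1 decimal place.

773.8 km/h

Taking east as x and north as y: velocity relative to the air = (0.000, -773.100) km/h; the air relative to ground = (33.800, 0.000) km/h.
Velocity relative to ground = (0.000, -773.100) + (33.800, 0.000) = (33.800, -773.100) km/h.
Speed = |(33.800, -773.100)| = 773.839 km/h.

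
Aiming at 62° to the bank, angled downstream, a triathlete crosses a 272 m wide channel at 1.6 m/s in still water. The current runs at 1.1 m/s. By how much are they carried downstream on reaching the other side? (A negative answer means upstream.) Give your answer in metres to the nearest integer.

Perpendicular speed = 1.413 m/s; crossing time = 272 / 1.413 = 192.537 s.
Net downstream speed = 1.851 m/s.
Drift = 1.851 × 192.537 = 356.416 m (downstream).

356 m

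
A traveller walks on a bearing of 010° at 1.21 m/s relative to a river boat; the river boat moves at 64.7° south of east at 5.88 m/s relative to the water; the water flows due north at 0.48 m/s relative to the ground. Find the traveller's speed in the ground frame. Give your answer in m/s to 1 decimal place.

4.5 m/s

In east/north components (m/s): traveller relative to river boat = (0.210, 1.192); river boat relative to water = (2.513, -5.316); water relative to ground = (0.000, 0.480).
Sum = (2.723, -3.644) m/s.
Speed = |(2.723, -3.644)| = 4.549 m/s.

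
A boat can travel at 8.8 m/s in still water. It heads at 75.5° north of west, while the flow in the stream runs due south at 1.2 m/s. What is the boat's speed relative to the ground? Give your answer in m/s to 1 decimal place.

7.6 m/s

Taking east as x and north as y: velocity relative to the water = (-2.203, 8.520) m/s; the water relative to ground = (0.000, -1.200) m/s.
Velocity relative to ground = (-2.203, 8.520) + (0.000, -1.200) = (-2.203, 7.320) m/s.
Speed = |(-2.203, 7.320)| = 7.644 m/s.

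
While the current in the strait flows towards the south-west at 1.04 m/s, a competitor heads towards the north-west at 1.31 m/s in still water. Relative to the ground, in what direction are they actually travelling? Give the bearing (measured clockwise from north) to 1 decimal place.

276.6°

Taking east as x and north as y: velocity relative to the water = (-0.926, 0.926) m/s; the water relative to ground = (-0.735, -0.735) m/s.
Velocity relative to ground = (-0.926, 0.926) + (-0.735, -0.735) = (-1.662, 0.191) m/s.
Bearing = atan2(-1.66, 0.19) = 276.55° clockwise from north.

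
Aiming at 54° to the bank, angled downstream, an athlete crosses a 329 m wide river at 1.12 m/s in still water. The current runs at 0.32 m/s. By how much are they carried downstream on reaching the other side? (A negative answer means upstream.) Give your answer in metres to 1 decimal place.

Perpendicular speed = 0.906 m/s; crossing time = 329 / 0.906 = 363.095 s.
Net downstream speed = 0.978 m/s.
Drift = 0.978 × 363.095 = 355.223 m (downstream).

355.2 m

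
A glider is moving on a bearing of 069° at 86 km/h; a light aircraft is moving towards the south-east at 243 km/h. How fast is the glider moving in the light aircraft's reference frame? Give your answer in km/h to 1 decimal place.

222.4 km/h

Taking east as x and north as y: glider velocity = (80.288, 30.820) km/h; light aircraft velocity = (171.827, -171.827) km/h.
Velocity of glider relative to light aircraft = (80.288, 30.820) − (171.827, -171.827) = (-91.539, 202.647) km/h.
Magnitude = |(-91.539, 202.647)| = 222.362 km/h.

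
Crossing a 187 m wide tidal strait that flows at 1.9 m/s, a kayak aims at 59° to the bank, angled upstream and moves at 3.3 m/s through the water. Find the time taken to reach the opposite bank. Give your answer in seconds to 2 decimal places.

The component of the kayak's velocity perpendicular to the bank is 3.3 × sin 59° = 2.829 m/s.
Only the cross-stream component determines the crossing time; the current contributes nothing perpendicular to the bank.
Time = 187 / 2.829 = 66.109 s.

66.11 s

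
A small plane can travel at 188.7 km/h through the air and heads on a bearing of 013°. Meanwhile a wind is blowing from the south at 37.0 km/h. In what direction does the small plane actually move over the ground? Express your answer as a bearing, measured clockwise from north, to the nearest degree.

011°

Taking east as x and north as y: velocity relative to the air = (42.448, 183.864) km/h; the air relative to ground = (0.000, 37.000) km/h.
Velocity relative to ground = (42.448, 183.864) + (0.000, 37.000) = (42.448, 220.864) km/h.
Bearing = atan2(42.45, 220.86) = 10.88° clockwise from north.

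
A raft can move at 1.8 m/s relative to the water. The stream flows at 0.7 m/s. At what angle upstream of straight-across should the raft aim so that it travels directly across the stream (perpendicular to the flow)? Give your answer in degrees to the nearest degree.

To cancel the current, the upstream component of the raft's velocity must equal the flow: 1.8 sin θ = 0.7.
sin θ = 0.7 / 1.8 = 0.3889.
θ = arcsin(0.3889) = 22.885°.

23°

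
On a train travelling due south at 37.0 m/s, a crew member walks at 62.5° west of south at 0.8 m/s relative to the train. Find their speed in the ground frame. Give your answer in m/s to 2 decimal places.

Taking east as x and north as y: train velocity = (0.000, -37.000) m/s; crew member velocity relative to train = (-0.710, -0.369) m/s.
Velocity relative to ground = (0.000, -37.000) + (-0.710, -0.369) = (-0.710, -37.369) m/s.
Speed = |(-0.710, -37.369)| = 37.376 m/s.

37.38 m/s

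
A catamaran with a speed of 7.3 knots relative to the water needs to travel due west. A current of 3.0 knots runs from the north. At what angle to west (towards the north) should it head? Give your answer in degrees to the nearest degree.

24°

The current pushes perpendicular to the desired track; the heading must have a component into the current equal to 3.0 knots: 7.3 sin θ = 3.0.
sin θ = 0.4110, so θ = 24.265°.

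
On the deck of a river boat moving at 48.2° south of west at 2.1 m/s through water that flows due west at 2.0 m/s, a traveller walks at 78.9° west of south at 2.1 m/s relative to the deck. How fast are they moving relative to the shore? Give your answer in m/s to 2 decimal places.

In east/north components (m/s): traveller relative to river boat = (-2.061, -0.404); river boat relative to water = (-1.400, -1.565); water relative to ground = (-2.000, 0.000).
Sum = (-5.460, -1.970) m/s.
Speed = |(-5.460, -1.970)| = 5.805 m/s.

5.80 m/s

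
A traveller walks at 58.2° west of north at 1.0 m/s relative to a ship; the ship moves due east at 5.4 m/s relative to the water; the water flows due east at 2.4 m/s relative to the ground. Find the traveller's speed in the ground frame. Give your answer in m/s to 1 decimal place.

7.0 m/s

In east/north components (m/s): traveller relative to ship = (-0.850, 0.527); ship relative to water = (5.400, 0.000); water relative to ground = (2.400, 0.000).
Sum = (6.950, 0.527) m/s.
Speed = |(6.950, 0.527)| = 6.970 m/s.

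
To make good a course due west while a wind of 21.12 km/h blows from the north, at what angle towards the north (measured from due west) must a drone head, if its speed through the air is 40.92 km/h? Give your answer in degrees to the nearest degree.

31°

The wind pushes perpendicular to the desired track; the heading must have a component into the wind equal to 21.12 km/h: 40.92 sin θ = 21.12.
sin θ = 0.5161, so θ = 31.073°.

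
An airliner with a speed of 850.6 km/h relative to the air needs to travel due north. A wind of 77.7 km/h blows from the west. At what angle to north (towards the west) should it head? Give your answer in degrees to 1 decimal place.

5.2°

The wind pushes perpendicular to the desired track; the heading must have a component into the wind equal to 77.7 km/h: 850.6 sin θ = 77.7.
sin θ = 0.0913, so θ = 5.241°.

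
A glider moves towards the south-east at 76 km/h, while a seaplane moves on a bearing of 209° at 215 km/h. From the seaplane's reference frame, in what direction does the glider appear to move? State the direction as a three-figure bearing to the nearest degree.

Taking east as x and north as y: glider velocity = (53.740, -53.740) km/h; seaplane velocity = (-104.234, -188.043) km/h.
Velocity of glider relative to seaplane = (53.740, -53.740) − (-104.234, -188.043) = (157.974, 134.303) km/h.
Bearing = atan2(157.97, 134.30) = 49.63° clockwise from north.

050°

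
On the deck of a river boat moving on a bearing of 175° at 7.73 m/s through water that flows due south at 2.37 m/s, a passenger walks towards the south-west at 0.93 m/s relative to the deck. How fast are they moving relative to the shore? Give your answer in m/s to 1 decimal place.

In east/north components (m/s): passenger relative to river boat = (-0.658, -0.658); river boat relative to water = (0.674, -7.701); water relative to ground = (0.000, -2.370).
Sum = (0.016, -10.728) m/s.
Speed = |(0.016, -10.728)| = 10.728 m/s.

10.7 m/s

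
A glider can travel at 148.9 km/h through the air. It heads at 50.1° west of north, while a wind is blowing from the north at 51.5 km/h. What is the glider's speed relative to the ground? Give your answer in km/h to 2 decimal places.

Taking east as x and north as y: velocity relative to the air = (-114.231, 95.512) km/h; the air relative to ground = (0.000, -51.500) km/h.
Velocity relative to ground = (-114.231, 95.512) + (0.000, -51.500) = (-114.231, 44.012) km/h.
Speed = |(-114.231, 44.012)| = 122.416 km/h.

122.42 km/h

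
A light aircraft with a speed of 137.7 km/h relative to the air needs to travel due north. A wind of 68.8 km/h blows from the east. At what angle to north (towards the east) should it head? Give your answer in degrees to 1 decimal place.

30.0°

The wind pushes perpendicular to the desired track; the heading must have a component into the wind equal to 68.8 km/h: 137.7 sin θ = 68.8.
sin θ = 0.4996, so θ = 29.976°.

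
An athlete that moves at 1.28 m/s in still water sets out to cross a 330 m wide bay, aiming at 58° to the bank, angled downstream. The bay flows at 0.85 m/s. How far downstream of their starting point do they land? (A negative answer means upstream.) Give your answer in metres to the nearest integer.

Perpendicular speed = 1.086 m/s; crossing time = 330 / 1.086 = 304.007 s.
Net downstream speed = 1.528 m/s.
Drift = 1.528 × 304.007 = 464.613 m (downstream).

465 m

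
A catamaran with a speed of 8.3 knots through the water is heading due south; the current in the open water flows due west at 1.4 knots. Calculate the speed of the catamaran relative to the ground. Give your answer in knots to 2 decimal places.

8.42 knots

Taking east as x and north as y: velocity relative to the water = (0.000, -8.300) knots; the water relative to ground = (-1.400, 0.000) knots.
Velocity relative to ground = (0.000, -8.300) + (-1.400, 0.000) = (-1.400, -8.300) knots.
Speed = |(-1.400, -8.300)| = 8.417 knots.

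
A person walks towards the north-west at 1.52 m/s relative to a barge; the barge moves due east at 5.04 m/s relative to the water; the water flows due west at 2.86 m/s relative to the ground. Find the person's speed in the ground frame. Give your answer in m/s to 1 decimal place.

In east/north components (m/s): person relative to barge = (-1.075, 1.075); barge relative to water = (5.040, 0.000); water relative to ground = (-2.860, 0.000).
Sum = (1.105, 1.075) m/s.
Speed = |(1.105, 1.075)| = 1.542 m/s.

1.5 m/s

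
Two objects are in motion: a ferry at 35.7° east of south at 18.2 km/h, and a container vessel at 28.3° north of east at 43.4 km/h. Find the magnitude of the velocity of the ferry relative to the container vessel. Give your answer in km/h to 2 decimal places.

44.85 km/h

Taking east as x and north as y: ferry velocity = (10.620, -14.780) km/h; container vessel velocity = (38.213, 20.575) km/h.
Velocity of ferry relative to container vessel = (10.620, -14.780) − (38.213, 20.575) = (-27.592, -35.355) km/h.
Magnitude = |(-27.592, -35.355)| = 44.848 km/h.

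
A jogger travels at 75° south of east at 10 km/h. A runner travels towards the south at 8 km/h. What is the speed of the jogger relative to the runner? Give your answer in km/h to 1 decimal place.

Taking east as x and north as y: jogger velocity = (2.588, -9.659) km/h; runner velocity = (0.000, -8.000) km/h.
Velocity of jogger relative to runner = (2.588, -9.659) − (0.000, -8.000) = (2.588, -1.659) km/h.
Magnitude = |(2.588, -1.659)| = 3.074 km/h.

3.1 km/h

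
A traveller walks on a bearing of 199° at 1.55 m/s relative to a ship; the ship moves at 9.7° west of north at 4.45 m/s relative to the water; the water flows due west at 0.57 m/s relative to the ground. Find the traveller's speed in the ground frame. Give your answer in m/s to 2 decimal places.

In east/north components (m/s): traveller relative to ship = (-0.505, -1.466); ship relative to water = (-0.750, 4.386); water relative to ground = (-0.570, 0.000).
Sum = (-1.824, 2.921) m/s.
Speed = |(-1.824, 2.921)| = 3.444 m/s.

3.44 m/s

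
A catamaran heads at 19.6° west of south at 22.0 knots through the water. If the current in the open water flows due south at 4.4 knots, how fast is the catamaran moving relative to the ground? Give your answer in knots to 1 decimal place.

26.2 knots

Taking east as x and north as y: velocity relative to the water = (-7.380, -20.725) knots; the water relative to ground = (0.000, -4.400) knots.
Velocity relative to ground = (-7.380, -20.725) + (0.000, -4.400) = (-7.380, -25.125) knots.
Speed = |(-7.380, -25.125)| = 26.187 knots.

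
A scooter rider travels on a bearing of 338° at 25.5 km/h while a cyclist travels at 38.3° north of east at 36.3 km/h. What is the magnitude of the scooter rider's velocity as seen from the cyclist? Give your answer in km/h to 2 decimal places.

38.06 km/h

Taking east as x and north as y: scooter rider velocity = (-9.552, 23.643) km/h; cyclist velocity = (28.487, 22.498) km/h.
Velocity of scooter rider relative to cyclist = (-9.552, 23.643) − (28.487, 22.498) = (-38.040, 1.145) km/h.
Magnitude = |(-38.040, 1.145)| = 38.057 km/h.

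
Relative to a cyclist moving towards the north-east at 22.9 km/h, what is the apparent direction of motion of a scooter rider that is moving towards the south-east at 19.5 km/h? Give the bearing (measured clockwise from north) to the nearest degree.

Taking east as x and north as y: scooter rider velocity = (13.789, -13.789) km/h; cyclist velocity = (16.193, 16.193) km/h.
Velocity of scooter rider relative to cyclist = (13.789, -13.789) − (16.193, 16.193) = (-2.404, -29.981) km/h.
Bearing = atan2(-2.40, -29.98) = 184.58° clockwise from north.

185°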